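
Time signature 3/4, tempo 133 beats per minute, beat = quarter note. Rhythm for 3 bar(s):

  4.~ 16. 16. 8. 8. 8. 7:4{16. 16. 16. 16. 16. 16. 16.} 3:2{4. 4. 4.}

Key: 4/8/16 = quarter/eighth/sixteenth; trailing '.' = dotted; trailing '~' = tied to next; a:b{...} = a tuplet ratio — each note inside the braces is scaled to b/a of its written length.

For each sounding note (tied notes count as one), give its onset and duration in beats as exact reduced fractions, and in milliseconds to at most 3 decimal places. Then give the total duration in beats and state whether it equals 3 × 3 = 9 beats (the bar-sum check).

1) 0.0ms=0b +845.865ms=15/8b
2) 845.865ms=15/8b +169.173ms=3/8b
3) 1015.038ms=9/4b +338.346ms=3/4b
4) 1353.383ms=3b +338.346ms=3/4b
5) 1691.729ms=15/4b +338.346ms=3/4b
6) 2030.075ms=9/2b +96.67ms=3/14b
7) 2126.745ms=33/7b +96.67ms=3/14b
8) 2223.416ms=69/14b +96.67ms=3/14b
9) 2320.086ms=36/7b +96.67ms=3/14b
10) 2416.756ms=75/14b +96.67ms=3/14b
11) 2513.426ms=39/7b +96.67ms=3/14b
12) 2610.097ms=81/14b +96.67ms=3/14b
13) 2706.767ms=6b +451.128ms=1b
14) 3157.895ms=7b +451.128ms=1b
15) 3609.023ms=8b +451.128ms=1b
Σ=9b of 9 (133bpm 3/4) — PASS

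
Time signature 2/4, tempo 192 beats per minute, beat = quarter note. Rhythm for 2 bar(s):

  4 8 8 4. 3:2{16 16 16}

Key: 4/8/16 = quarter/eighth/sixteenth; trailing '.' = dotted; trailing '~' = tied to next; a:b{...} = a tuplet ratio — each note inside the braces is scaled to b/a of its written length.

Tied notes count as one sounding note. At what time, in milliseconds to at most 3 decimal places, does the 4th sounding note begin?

1. 0.0ms @ 0 + 312.5ms (1)
2. 312.5ms @ 1 + 156.25ms (1/2)
3. 468.75ms @ 3/2 + 156.25ms (1/2)
4. 625.0ms @ 2 + 468.75ms (3/2)
5. 1093.75ms @ 7/2 + 52.083ms (1/6)
6. 1145.833ms @ 11/3 + 52.083ms (1/6)
7. 1197.917ms @ 23/6 + 52.083ms (1/6)

note 4 onset = 2b = 625.0ms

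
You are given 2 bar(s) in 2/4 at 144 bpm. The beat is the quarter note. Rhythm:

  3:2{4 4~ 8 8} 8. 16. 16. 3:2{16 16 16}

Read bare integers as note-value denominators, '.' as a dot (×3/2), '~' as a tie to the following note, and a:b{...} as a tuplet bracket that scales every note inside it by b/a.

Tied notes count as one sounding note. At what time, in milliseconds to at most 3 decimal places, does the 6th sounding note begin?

note 6 onset = 25/8b = 1302.083ms

1. 0.0ms @ 0 + 277.778ms (2/3)
2. 277.778ms @ 2/3 + 416.667ms (1)
3. 694.444ms @ 5/3 + 138.889ms (1/3)
4. 833.333ms @ 2 + 312.5ms (3/4)
5. 1145.833ms @ 11/4 + 156.25ms (3/8)
6. 1302.083ms @ 25/8 + 156.25ms (3/8)
7. 1458.333ms @ 7/2 + 69.444ms (1/6)
8. 1527.778ms @ 11/3 + 69.444ms (1/6)
9. 1597.222ms @ 23/6 + 69.444ms (1/6)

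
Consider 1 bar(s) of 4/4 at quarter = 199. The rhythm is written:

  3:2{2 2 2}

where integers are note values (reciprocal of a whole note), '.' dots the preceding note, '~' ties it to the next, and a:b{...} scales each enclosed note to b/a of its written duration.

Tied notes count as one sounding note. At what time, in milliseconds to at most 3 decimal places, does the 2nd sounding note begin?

1. 0.0ms @ 0 + 402.01ms (4/3)
2. 402.01ms @ 4/3 + 402.01ms (4/3)
3. 804.02ms @ 8/3 + 402.01ms (4/3)

note 2 onset = 4/3b = 402.01ms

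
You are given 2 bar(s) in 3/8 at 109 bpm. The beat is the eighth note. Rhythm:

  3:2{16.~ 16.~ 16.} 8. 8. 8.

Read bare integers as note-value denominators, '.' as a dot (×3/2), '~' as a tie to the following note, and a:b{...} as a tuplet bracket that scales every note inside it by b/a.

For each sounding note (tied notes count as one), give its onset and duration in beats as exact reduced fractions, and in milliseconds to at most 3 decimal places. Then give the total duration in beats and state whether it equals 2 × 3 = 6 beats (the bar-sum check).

1) 0.0ms=0b +825.688ms=3/2b
2) 825.688ms=3/2b +825.688ms=3/2b
3) 1651.376ms=3b +825.688ms=3/2b
4) 2477.064ms=9/2b +825.688ms=3/2b
Σ=6b of 6 (109bpm 3/8) — PASS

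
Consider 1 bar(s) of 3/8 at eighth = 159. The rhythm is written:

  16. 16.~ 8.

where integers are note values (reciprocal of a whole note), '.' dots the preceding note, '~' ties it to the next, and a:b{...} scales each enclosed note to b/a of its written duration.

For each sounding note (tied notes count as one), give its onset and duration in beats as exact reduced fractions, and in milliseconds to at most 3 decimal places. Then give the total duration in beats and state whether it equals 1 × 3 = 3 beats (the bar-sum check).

1) 0.0ms=0b +283.019ms=3/4b
2) 283.019ms=3/4b +849.057ms=9/4b
Σ=3b of 3 (159bpm 3/8) — PASS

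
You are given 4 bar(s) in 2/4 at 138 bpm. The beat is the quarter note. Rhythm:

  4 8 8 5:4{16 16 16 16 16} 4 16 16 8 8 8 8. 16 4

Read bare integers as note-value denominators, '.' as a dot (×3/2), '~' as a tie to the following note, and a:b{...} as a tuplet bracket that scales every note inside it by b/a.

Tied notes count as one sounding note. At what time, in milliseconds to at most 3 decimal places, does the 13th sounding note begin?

1. 0.0ms @ 0 + 434.783ms (1)
2. 434.783ms @ 1 + 217.391ms (1/2)
3. 652.174ms @ 3/2 + 217.391ms (1/2)
4. 869.565ms @ 2 + 86.957ms (1/5)
5. 956.522ms @ 11/5 + 86.957ms (1/5)
6. 1043.478ms @ 12/5 + 86.957ms (1/5)
7. 1130.435ms @ 13/5 + 86.957ms (1/5)
8. 1217.391ms @ 14/5 + 86.957ms (1/5)
9. 1304.348ms @ 3 + 434.783ms (1)
10. 1739.13ms @ 4 + 108.696ms (1/4)
11. 1847.826ms @ 17/4 + 108.696ms (1/4)
12. 1956.522ms @ 9/2 + 217.391ms (1/2)
13. 2173.913ms @ 5 + 217.391ms (1/2)
14. 2391.304ms @ 11/2 + 217.391ms (1/2)
15. 2608.696ms @ 6 + 326.087ms (3/4)
16. 2934.783ms @ 27/4 + 108.696ms (1/4)
17. 3043.478ms @ 7 + 434.783ms (1)

note 13 onset = 5b = 2173.913ms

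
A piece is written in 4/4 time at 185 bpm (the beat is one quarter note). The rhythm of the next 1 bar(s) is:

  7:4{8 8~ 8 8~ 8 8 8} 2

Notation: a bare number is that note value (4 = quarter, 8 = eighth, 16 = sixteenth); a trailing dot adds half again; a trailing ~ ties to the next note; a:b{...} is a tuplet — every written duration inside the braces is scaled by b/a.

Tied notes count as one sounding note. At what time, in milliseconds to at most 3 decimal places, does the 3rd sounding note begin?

note 3 onset = 6/7b = 277.992ms

1. 0.0ms @ 0 + 92.664ms (2/7)
2. 92.664ms @ 2/7 + 185.328ms (4/7)
3. 277.992ms @ 6/7 + 185.328ms (4/7)
4. 463.32ms @ 10/7 + 92.664ms (2/7)
5. 555.985ms @ 12/7 + 92.664ms (2/7)
6. 648.649ms @ 2 + 648.649ms (2)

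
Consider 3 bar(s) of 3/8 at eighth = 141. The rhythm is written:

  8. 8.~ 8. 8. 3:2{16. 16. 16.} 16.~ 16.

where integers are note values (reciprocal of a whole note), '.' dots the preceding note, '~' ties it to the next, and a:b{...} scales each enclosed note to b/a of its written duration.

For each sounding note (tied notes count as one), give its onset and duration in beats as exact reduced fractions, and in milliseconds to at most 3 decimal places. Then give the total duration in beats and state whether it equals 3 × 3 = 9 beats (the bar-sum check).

1) 0.0ms=0b +638.298ms=3/2b
2) 638.298ms=3/2b +1276.596ms=3b
3) 1914.894ms=9/2b +638.298ms=3/2b
4) 2553.191ms=6b +212.766ms=1/2b
5) 2765.957ms=13/2b +212.766ms=1/2b
6) 2978.723ms=7b +212.766ms=1/2b
7) 3191.489ms=15/2b +638.298ms=3/2b
Σ=9b of 9 (141bpm 3/8) — PASS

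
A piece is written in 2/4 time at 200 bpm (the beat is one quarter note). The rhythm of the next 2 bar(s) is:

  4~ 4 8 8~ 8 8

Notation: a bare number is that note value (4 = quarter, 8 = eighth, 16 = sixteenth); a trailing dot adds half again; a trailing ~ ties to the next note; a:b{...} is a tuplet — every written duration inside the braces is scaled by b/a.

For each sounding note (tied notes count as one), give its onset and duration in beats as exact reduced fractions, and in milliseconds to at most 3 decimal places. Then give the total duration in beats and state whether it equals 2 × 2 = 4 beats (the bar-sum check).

1) 0.0ms=0b +600.0ms=2b
2) 600.0ms=2b +150.0ms=1/2b
3) 750.0ms=5/2b +300.0ms=1b
4) 1050.0ms=7/2b +150.0ms=1/2b
Σ=4b of 4 (200bpm 2/4) — PASS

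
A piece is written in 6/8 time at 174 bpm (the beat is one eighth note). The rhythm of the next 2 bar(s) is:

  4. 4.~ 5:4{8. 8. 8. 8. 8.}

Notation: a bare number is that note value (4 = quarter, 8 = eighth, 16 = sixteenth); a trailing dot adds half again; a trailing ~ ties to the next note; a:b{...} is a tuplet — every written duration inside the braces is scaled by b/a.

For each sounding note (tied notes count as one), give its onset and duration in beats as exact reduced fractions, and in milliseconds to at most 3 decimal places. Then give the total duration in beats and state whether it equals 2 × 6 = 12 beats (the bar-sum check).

1) 0.0ms=0b +1034.483ms=3b
2) 1034.483ms=3b +1448.276ms=21/5b
3) 2482.759ms=36/5b +413.793ms=6/5b
4) 2896.552ms=42/5b +413.793ms=6/5b
5) 3310.345ms=48/5b +413.793ms=6/5b
6) 3724.138ms=54/5b +413.793ms=6/5b
Σ=12b of 12 (174bpm 6/8) — PASS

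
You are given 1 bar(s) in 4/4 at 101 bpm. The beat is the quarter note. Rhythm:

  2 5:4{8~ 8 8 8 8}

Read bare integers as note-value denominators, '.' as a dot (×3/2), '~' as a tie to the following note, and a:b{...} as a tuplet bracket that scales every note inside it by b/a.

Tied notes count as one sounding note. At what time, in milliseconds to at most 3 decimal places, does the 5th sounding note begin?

1. 0.0ms @ 0 + 1188.119ms (2)
2. 1188.119ms @ 2 + 475.248ms (4/5)
3. 1663.366ms @ 14/5 + 237.624ms (2/5)
4. 1900.99ms @ 16/5 + 237.624ms (2/5)
5. 2138.614ms @ 18/5 + 237.624ms (2/5)

note 5 onset = 18/5b = 2138.614ms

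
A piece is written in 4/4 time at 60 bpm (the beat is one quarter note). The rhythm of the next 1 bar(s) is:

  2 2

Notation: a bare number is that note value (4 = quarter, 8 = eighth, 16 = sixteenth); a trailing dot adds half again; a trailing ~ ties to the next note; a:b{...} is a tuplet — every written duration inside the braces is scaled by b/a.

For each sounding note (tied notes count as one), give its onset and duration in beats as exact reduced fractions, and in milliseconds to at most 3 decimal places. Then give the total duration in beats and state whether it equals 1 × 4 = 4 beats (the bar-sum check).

1) 0.0ms=0b +2000.0ms=2b
2) 2000.0ms=2b +2000.0ms=2b
Σ=4b of 4 (60bpm 4/4) — PASS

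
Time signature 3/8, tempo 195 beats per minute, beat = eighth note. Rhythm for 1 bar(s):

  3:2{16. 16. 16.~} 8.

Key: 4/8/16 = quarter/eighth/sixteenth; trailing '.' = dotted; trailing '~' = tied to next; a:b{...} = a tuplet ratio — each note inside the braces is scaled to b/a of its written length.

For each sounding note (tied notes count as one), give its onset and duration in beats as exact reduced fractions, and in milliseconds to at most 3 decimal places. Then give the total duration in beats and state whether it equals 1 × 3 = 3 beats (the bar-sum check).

1) 0.0ms=0b +153.846ms=1/2b
2) 153.846ms=1/2b +153.846ms=1/2b
3) 307.692ms=1b +615.385ms=2b
Σ=3b of 3 (195bpm 3/8) — PASS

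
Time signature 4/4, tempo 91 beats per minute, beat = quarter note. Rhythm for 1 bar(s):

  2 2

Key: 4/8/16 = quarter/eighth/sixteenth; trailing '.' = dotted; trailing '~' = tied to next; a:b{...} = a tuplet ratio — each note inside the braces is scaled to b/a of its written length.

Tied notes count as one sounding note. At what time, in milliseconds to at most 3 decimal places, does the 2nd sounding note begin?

1. 0.0ms @ 0 + 1318.681ms (2)
2. 1318.681ms @ 2 + 1318.681ms (2)

note 2 onset = 2b = 1318.681ms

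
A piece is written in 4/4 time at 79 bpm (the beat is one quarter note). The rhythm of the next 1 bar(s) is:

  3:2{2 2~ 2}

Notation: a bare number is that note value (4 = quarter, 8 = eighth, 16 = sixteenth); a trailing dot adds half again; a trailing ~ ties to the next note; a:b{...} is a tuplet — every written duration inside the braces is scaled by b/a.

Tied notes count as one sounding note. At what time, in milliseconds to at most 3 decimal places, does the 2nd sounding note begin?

note 2 onset = 4/3b = 1012.658ms

1. 0.0ms @ 0 + 1012.658ms (4/3)
2. 1012.658ms @ 4/3 + 2025.316ms (8/3)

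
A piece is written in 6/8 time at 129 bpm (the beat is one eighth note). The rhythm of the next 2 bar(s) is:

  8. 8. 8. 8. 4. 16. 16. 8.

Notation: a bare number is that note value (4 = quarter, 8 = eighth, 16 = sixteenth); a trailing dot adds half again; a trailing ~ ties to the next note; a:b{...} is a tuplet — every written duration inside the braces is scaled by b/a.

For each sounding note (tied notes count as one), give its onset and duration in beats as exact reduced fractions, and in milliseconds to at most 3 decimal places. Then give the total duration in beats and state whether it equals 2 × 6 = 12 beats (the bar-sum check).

1) 0.0ms=0b +697.674ms=3/2b
2) 697.674ms=3/2b +697.674ms=3/2b
3) 1395.349ms=3b +697.674ms=3/2b
4) 2093.023ms=9/2b +697.674ms=3/2b
5) 2790.698ms=6b +1395.349ms=3b
6) 4186.047ms=9b +348.837ms=3/4b
7) 4534.884ms=39/4b +348.837ms=3/4b
8) 4883.721ms=21/2b +697.674ms=3/2b
Σ=12b of 12 (129bpm 6/8) — PASS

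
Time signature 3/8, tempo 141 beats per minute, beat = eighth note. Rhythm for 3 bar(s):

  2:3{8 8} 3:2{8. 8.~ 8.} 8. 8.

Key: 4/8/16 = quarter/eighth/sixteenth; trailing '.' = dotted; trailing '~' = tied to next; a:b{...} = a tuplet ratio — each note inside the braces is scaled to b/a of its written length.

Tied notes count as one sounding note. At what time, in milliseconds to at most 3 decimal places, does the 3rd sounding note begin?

note 3 onset = 3b = 1276.596ms

1. 0.0ms @ 0 + 638.298ms (3/2)
2. 638.298ms @ 3/2 + 638.298ms (3/2)
3. 1276.596ms @ 3 + 425.532ms (1)
4. 1702.128ms @ 4 + 851.064ms (2)
5. 2553.191ms @ 6 + 638.298ms (3/2)
6. 3191.489ms @ 15/2 + 638.298ms (3/2)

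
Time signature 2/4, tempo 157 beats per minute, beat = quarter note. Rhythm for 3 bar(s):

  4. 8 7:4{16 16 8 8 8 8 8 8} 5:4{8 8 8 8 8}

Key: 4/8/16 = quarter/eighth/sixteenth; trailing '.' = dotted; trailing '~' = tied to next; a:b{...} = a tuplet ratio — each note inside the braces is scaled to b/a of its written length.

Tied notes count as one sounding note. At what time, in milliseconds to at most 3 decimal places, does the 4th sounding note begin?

note 4 onset = 15/7b = 818.926ms

1. 0.0ms @ 0 + 573.248ms (3/2)
2. 573.248ms @ 3/2 + 191.083ms (1/2)
3. 764.331ms @ 2 + 54.595ms (1/7)
4. 818.926ms @ 15/7 + 54.595ms (1/7)
5. 873.521ms @ 16/7 + 109.19ms (2/7)
6. 982.712ms @ 18/7 + 109.19ms (2/7)
7. 1091.902ms @ 20/7 + 109.19ms (2/7)
8. 1201.092ms @ 22/7 + 109.19ms (2/7)
9. 1310.282ms @ 24/7 + 109.19ms (2/7)
10. 1419.472ms @ 26/7 + 109.19ms (2/7)
11. 1528.662ms @ 4 + 152.866ms (2/5)
12. 1681.529ms @ 22/5 + 152.866ms (2/5)
13. 1834.395ms @ 24/5 + 152.866ms (2/5)
14. 1987.261ms @ 26/5 + 152.866ms (2/5)
15. 2140.127ms @ 28/5 + 152.866ms (2/5)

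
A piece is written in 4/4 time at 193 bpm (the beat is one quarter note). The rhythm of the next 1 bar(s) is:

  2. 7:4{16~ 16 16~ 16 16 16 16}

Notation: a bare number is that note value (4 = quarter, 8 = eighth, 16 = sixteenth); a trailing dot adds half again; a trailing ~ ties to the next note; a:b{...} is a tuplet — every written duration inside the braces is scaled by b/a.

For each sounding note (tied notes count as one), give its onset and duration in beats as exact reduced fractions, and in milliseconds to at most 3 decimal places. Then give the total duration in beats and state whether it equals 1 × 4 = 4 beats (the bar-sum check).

1) 0.0ms=0b +932.642ms=3b
2) 932.642ms=3b +88.823ms=2/7b
3) 1021.466ms=23/7b +88.823ms=2/7b
4) 1110.289ms=25/7b +44.412ms=1/7b
5) 1154.7ms=26/7b +44.412ms=1/7b
6) 1199.112ms=27/7b +44.412ms=1/7b
Σ=4b of 4 (193bpm 4/4) — PASS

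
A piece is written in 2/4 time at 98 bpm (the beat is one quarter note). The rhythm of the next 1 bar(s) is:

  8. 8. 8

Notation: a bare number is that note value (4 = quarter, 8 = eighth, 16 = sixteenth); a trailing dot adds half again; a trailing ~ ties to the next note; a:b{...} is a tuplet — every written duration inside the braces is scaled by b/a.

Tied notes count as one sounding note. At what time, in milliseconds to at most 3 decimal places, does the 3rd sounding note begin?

note 3 onset = 3/2b = 918.367ms

1. 0.0ms @ 0 + 459.184ms (3/4)
2. 459.184ms @ 3/4 + 459.184ms (3/4)
3. 918.367ms @ 3/2 + 306.122ms (1/2)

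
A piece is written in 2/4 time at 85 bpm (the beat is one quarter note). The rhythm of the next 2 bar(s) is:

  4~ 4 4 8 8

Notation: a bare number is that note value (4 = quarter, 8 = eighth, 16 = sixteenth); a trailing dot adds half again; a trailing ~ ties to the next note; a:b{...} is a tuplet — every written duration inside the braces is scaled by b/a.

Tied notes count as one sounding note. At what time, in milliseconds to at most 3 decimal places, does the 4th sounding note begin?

1. 0.0ms @ 0 + 1411.765ms (2)
2. 1411.765ms @ 2 + 705.882ms (1)
3. 2117.647ms @ 3 + 352.941ms (1/2)
4. 2470.588ms @ 7/2 + 352.941ms (1/2)

note 4 onset = 7/2b = 2470.588ms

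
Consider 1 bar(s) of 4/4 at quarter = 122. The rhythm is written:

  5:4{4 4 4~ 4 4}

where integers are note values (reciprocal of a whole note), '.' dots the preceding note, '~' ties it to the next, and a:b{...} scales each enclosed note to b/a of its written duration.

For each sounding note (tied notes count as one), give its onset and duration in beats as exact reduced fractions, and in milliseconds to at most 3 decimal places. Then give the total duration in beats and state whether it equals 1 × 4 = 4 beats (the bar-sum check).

1) 0.0ms=0b +393.443ms=4/5b
2) 393.443ms=4/5b +393.443ms=4/5b
3) 786.885ms=8/5b +786.885ms=8/5b
4) 1573.77ms=16/5b +393.443ms=4/5b
Σ=4b of 4 (122bpm 4/4) — PASS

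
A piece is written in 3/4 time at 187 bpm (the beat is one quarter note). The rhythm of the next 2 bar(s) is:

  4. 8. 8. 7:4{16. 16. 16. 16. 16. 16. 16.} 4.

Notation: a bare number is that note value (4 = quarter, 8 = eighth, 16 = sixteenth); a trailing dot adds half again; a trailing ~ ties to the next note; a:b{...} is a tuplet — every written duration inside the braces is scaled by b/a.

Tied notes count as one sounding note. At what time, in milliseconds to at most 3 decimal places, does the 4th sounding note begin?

1. 0.0ms @ 0 + 481.283ms (3/2)
2. 481.283ms @ 3/2 + 240.642ms (3/4)
3. 721.925ms @ 9/4 + 240.642ms (3/4)
4. 962.567ms @ 3 + 68.755ms (3/14)
5. 1031.322ms @ 45/14 + 68.755ms (3/14)
6. 1100.076ms @ 24/7 + 68.755ms (3/14)
7. 1168.831ms @ 51/14 + 68.755ms (3/14)
8. 1237.586ms @ 27/7 + 68.755ms (3/14)
9. 1306.341ms @ 57/14 + 68.755ms (3/14)
10. 1375.095ms @ 30/7 + 68.755ms (3/14)
11. 1443.85ms @ 9/2 + 481.283ms (3/2)

note 4 onset = 3b = 962.567ms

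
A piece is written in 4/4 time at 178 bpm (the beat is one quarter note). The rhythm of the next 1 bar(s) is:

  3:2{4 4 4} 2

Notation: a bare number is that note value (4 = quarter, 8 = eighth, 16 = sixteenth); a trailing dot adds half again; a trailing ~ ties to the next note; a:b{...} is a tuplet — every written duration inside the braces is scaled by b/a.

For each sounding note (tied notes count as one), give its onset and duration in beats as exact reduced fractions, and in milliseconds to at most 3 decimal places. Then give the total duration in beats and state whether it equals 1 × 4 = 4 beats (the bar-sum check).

1) 0.0ms=0b +224.719ms=2/3b
2) 224.719ms=2/3b +224.719ms=2/3b
3) 449.438ms=4/3b +224.719ms=2/3b
4) 674.157ms=2b +674.157ms=2b
Σ=4b of 4 (178bpm 4/4) — PASS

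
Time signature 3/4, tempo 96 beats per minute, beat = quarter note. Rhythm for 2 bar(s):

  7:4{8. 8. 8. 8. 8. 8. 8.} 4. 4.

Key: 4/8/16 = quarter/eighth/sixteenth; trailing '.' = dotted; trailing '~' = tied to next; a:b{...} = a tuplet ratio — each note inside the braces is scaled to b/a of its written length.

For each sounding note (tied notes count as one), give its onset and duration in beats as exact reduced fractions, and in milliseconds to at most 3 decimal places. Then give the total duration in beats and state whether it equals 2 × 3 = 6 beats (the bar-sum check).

1) 0.0ms=0b +267.857ms=3/7b
2) 267.857ms=3/7b +267.857ms=3/7b
3) 535.714ms=6/7b +267.857ms=3/7b
4) 803.571ms=9/7b +267.857ms=3/7b
5) 1071.429ms=12/7b +267.857ms=3/7b
6) 1339.286ms=15/7b +267.857ms=3/7b
7) 1607.143ms=18/7b +267.857ms=3/7b
8) 1875.0ms=3b +937.5ms=3/2b
9) 2812.5ms=9/2b +937.5ms=3/2b
Σ=6b of 6 (96bpm 3/4) — PASS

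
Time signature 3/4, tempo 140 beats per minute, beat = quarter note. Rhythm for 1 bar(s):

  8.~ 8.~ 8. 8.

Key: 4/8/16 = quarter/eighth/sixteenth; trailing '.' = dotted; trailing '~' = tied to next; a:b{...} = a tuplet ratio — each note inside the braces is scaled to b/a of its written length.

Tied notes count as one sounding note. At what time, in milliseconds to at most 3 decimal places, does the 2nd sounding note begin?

note 2 onset = 9/4b = 964.286ms

1. 0.0ms @ 0 + 964.286ms (9/4)
2. 964.286ms @ 9/4 + 321.429ms (3/4)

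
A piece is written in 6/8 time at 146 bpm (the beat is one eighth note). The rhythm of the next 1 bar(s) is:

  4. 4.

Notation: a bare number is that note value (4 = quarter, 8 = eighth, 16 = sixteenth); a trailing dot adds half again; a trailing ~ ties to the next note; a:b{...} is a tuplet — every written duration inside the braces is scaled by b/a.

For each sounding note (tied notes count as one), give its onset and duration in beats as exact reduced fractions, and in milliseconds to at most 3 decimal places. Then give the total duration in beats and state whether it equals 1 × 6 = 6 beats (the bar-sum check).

1) 0.0ms=0b +1232.877ms=3b
2) 1232.877ms=3b +1232.877ms=3b
Σ=6b of 6 (146bpm 6/8) — PASS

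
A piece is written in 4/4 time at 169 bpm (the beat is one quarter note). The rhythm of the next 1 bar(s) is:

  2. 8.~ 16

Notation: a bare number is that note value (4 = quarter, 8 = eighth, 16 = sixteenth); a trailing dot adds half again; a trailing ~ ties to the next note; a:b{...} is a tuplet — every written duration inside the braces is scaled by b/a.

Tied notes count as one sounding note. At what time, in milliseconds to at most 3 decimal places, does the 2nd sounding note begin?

note 2 onset = 3b = 1065.089ms

1. 0.0ms @ 0 + 1065.089ms (3)
2. 1065.089ms @ 3 + 355.03ms (1)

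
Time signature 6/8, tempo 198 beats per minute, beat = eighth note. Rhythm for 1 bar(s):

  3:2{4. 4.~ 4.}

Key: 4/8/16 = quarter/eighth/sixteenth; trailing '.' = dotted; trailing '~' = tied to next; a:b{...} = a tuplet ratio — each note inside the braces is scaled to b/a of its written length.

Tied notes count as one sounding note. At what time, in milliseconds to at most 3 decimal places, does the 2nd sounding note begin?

note 2 onset = 2b = 606.061ms

1. 0.0ms @ 0 + 606.061ms (2)
2. 606.061ms @ 2 + 1212.121ms (4)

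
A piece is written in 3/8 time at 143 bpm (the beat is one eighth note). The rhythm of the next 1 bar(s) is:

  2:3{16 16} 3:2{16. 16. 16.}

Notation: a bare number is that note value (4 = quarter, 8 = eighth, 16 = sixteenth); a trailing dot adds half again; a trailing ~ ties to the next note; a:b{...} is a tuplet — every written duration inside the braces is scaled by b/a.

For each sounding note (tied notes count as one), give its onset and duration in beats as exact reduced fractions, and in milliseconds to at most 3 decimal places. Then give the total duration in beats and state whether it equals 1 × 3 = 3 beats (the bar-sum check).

1) 0.0ms=0b +314.685ms=3/4b
2) 314.685ms=3/4b +314.685ms=3/4b
3) 629.371ms=3/2b +209.79ms=1/2b
4) 839.161ms=2b +209.79ms=1/2b
5) 1048.951ms=5/2b +209.79ms=1/2b
Σ=3b of 3 (143bpm 3/8) — PASS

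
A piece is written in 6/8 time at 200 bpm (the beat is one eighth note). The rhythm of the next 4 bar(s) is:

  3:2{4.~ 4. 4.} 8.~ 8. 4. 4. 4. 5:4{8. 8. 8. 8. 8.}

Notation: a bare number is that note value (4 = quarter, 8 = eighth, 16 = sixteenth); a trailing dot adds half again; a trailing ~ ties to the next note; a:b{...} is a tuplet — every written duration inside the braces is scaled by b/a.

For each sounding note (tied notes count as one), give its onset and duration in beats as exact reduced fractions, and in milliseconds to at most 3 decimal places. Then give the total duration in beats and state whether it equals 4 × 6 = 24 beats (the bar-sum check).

1) 0.0ms=0b +1200.0ms=4b
2) 1200.0ms=4b +600.0ms=2b
3) 1800.0ms=6b +900.0ms=3b
4) 2700.0ms=9b +900.0ms=3b
5) 3600.0ms=12b +900.0ms=3b
6) 4500.0ms=15b +900.0ms=3b
7) 5400.0ms=18b +360.0ms=6/5b
8) 5760.0ms=96/5b +360.0ms=6/5b
9) 6120.0ms=102/5b +360.0ms=6/5b
10) 6480.0ms=108/5b +360.0ms=6/5b
11) 6840.0ms=114/5b +360.0ms=6/5b
Σ=24b of 24 (200bpm 6/8) — PASS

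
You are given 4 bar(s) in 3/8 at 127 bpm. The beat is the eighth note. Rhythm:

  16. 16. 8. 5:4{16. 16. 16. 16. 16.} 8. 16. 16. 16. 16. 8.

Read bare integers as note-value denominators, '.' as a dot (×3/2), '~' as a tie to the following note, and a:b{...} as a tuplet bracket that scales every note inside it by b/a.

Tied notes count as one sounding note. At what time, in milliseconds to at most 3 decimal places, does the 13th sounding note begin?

note 13 onset = 39/4b = 4606.299ms

1. 0.0ms @ 0 + 354.331ms (3/4)
2. 354.331ms @ 3/4 + 354.331ms (3/4)
3. 708.661ms @ 3/2 + 708.661ms (3/2)
4. 1417.323ms @ 3 + 283.465ms (3/5)
5. 1700.787ms @ 18/5 + 283.465ms (3/5)
6. 1984.252ms @ 21/5 + 283.465ms (3/5)
7. 2267.717ms @ 24/5 + 283.465ms (3/5)
8. 2551.181ms @ 27/5 + 283.465ms (3/5)
9. 2834.646ms @ 6 + 708.661ms (3/2)
10. 3543.307ms @ 15/2 + 354.331ms (3/4)
11. 3897.638ms @ 33/4 + 354.331ms (3/4)
12. 4251.969ms @ 9 + 354.331ms (3/4)
13. 4606.299ms @ 39/4 + 354.331ms (3/4)
14. 4960.63ms @ 21/2 + 708.661ms (3/2)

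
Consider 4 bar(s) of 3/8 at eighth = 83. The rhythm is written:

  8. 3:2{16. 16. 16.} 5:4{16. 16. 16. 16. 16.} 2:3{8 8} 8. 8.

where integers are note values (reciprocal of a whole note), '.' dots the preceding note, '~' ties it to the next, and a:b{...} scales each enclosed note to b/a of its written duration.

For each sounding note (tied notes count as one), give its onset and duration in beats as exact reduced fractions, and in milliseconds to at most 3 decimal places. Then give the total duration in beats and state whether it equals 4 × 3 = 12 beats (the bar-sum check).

1) 0.0ms=0b +1084.337ms=3/2b
2) 1084.337ms=3/2b +361.446ms=1/2b
3) 1445.783ms=2b +361.446ms=1/2b
4) 1807.229ms=5/2b +361.446ms=1/2b
5) 2168.675ms=3b +433.735ms=3/5b
6) 2602.41ms=18/5b +433.735ms=3/5b
7) 3036.145ms=21/5b +433.735ms=3/5b
8) 3469.88ms=24/5b +433.735ms=3/5b
9) 3903.614ms=27/5b +433.735ms=3/5b
10) 4337.349ms=6b +1084.337ms=3/2b
11) 5421.687ms=15/2b +1084.337ms=3/2b
12) 6506.024ms=9b +1084.337ms=3/2b
13) 7590.361ms=21/2b +1084.337ms=3/2b
Σ=12b of 12 (83bpm 3/8) — PASS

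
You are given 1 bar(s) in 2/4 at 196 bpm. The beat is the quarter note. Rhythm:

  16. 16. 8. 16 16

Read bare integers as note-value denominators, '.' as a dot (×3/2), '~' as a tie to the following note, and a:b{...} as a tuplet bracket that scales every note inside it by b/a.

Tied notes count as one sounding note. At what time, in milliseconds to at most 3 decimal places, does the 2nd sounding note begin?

note 2 onset = 3/8b = 114.796ms

1. 0.0ms @ 0 + 114.796ms (3/8)
2. 114.796ms @ 3/8 + 114.796ms (3/8)
3. 229.592ms @ 3/4 + 229.592ms (3/4)
4. 459.184ms @ 3/2 + 76.531ms (1/4)
5. 535.714ms @ 7/4 + 76.531ms (1/4)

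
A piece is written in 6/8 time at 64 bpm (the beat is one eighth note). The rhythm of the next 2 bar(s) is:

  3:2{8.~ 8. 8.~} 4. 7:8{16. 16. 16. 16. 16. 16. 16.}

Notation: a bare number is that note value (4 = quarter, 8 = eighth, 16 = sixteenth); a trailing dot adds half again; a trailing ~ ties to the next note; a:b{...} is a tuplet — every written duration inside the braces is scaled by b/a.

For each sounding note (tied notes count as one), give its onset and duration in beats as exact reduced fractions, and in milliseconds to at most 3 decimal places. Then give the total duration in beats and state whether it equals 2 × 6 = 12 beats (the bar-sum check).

1) 0.0ms=0b +1875.0ms=2b
2) 1875.0ms=2b +3750.0ms=4b
3) 5625.0ms=6b +803.571ms=6/7b
4) 6428.571ms=48/7b +803.571ms=6/7b
5) 7232.143ms=54/7b +803.571ms=6/7b
6) 8035.714ms=60/7b +803.571ms=6/7b
7) 8839.286ms=66/7b +803.571ms=6/7b
8) 9642.857ms=72/7b +803.571ms=6/7b
9) 10446.429ms=78/7b +803.571ms=6/7b
Σ=12b of 12 (64bpm 6/8) — PASS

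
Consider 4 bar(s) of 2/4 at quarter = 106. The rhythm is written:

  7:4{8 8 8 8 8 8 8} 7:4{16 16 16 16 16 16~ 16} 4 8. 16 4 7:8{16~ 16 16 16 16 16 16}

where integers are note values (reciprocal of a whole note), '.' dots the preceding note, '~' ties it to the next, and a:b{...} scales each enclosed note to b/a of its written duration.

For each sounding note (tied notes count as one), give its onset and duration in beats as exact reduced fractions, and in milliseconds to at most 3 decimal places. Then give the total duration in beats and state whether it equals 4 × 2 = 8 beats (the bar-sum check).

1) 0.0ms=0b +161.725ms=2/7b
2) 161.725ms=2/7b +161.725ms=2/7b
3) 323.45ms=4/7b +161.725ms=2/7b
4) 485.175ms=6/7b +161.725ms=2/7b
5) 646.9ms=8/7b +161.725ms=2/7b
6) 808.625ms=10/7b +161.725ms=2/7b
7) 970.35ms=12/7b +161.725ms=2/7b
8) 1132.075ms=2b +80.863ms=1/7b
9) 1212.938ms=15/7b +80.863ms=1/7b
10) 1293.801ms=16/7b +80.863ms=1/7b
11) 1374.663ms=17/7b +80.863ms=1/7b
12) 1455.526ms=18/7b +80.863ms=1/7b
13) 1536.388ms=19/7b +161.725ms=2/7b
14) 1698.113ms=3b +566.038ms=1b
15) 2264.151ms=4b +424.528ms=3/4b
16) 2688.679ms=19/4b +141.509ms=1/4b
17) 2830.189ms=5b +566.038ms=1b
18) 3396.226ms=6b +323.45ms=4/7b
19) 3719.677ms=46/7b +161.725ms=2/7b
20) 3881.402ms=48/7b +161.725ms=2/7b
21) 4043.127ms=50/7b +161.725ms=2/7b
22) 4204.852ms=52/7b +161.725ms=2/7b
23) 4366.577ms=54/7b +161.725ms=2/7b
Σ=8b of 8 (106bpm 2/4) — PASS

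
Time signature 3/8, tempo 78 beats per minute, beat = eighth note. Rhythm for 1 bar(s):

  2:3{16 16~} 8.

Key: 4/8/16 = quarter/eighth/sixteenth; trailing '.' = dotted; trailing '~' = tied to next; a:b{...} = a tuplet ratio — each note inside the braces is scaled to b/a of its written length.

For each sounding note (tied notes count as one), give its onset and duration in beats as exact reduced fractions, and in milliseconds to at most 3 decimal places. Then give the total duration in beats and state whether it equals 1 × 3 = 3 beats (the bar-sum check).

1) 0.0ms=0b +576.923ms=3/4b
2) 576.923ms=3/4b +1730.769ms=9/4b
Σ=3b of 3 (78bpm 3/8) — PASS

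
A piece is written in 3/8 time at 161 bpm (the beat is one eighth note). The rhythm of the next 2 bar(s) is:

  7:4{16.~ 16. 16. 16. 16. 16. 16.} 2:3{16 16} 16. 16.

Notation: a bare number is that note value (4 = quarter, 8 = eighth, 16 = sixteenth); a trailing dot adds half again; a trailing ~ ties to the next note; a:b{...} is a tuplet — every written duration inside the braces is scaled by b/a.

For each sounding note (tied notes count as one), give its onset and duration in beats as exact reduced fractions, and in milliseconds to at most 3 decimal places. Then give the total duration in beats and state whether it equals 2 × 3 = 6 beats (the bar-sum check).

1) 0.0ms=0b +319.432ms=6/7b
2) 319.432ms=6/7b +159.716ms=3/7b
3) 479.148ms=9/7b +159.716ms=3/7b
4) 638.864ms=12/7b +159.716ms=3/7b
5) 798.58ms=15/7b +159.716ms=3/7b
6) 958.296ms=18/7b +159.716ms=3/7b
7) 1118.012ms=3b +279.503ms=3/4b
8) 1397.516ms=15/4b +279.503ms=3/4b
9) 1677.019ms=9/2b +279.503ms=3/4b
10) 1956.522ms=21/4b +279.503ms=3/4b
Σ=6b of 6 (161bpm 3/8) — PASS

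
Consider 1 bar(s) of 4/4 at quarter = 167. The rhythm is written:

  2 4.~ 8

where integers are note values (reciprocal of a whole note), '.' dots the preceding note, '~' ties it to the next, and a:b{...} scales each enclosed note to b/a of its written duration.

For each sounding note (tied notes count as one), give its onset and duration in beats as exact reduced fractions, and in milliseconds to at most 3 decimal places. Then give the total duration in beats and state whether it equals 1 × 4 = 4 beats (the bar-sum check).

1) 0.0ms=0b +718.563ms=2b
2) 718.563ms=2b +718.563ms=2b
Σ=4b of 4 (167bpm 4/4) — PASS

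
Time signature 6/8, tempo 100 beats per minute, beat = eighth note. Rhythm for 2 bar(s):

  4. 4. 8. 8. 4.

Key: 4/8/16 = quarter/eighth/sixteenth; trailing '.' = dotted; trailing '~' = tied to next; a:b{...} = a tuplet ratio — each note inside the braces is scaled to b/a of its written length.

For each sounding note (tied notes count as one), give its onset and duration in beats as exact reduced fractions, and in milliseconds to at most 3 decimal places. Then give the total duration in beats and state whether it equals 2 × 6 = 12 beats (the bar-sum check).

1) 0.0ms=0b +1800.0ms=3b
2) 1800.0ms=3b +1800.0ms=3b
3) 3600.0ms=6b +900.0ms=3/2b
4) 4500.0ms=15/2b +900.0ms=3/2b
5) 5400.0ms=9b +1800.0ms=3b
Σ=12b of 12 (100bpm 6/8) — PASS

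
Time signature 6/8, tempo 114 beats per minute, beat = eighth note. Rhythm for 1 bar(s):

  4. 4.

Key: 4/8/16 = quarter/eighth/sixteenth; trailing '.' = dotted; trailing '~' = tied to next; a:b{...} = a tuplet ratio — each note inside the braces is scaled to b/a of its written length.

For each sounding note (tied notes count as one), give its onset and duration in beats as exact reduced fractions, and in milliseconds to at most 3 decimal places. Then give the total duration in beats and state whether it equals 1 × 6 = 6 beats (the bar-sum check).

1) 0.0ms=0b +1578.947ms=3b
2) 1578.947ms=3b +1578.947ms=3b
Σ=6b of 6 (114bpm 6/8) — PASS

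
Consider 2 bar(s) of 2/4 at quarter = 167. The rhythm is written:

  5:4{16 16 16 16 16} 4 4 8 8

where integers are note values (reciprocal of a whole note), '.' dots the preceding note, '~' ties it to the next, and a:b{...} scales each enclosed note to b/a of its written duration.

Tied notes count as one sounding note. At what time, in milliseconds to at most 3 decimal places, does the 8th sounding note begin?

note 8 onset = 3b = 1077.844ms

1. 0.0ms @ 0 + 71.856ms (1/5)
2. 71.856ms @ 1/5 + 71.856ms (1/5)
3. 143.713ms @ 2/5 + 71.856ms (1/5)
4. 215.569ms @ 3/5 + 71.856ms (1/5)
5. 287.425ms @ 4/5 + 71.856ms (1/5)
6. 359.281ms @ 1 + 359.281ms (1)
7. 718.563ms @ 2 + 359.281ms (1)
8. 1077.844ms @ 3 + 179.641ms (1/2)
9. 1257.485ms @ 7/2 + 179.641ms (1/2)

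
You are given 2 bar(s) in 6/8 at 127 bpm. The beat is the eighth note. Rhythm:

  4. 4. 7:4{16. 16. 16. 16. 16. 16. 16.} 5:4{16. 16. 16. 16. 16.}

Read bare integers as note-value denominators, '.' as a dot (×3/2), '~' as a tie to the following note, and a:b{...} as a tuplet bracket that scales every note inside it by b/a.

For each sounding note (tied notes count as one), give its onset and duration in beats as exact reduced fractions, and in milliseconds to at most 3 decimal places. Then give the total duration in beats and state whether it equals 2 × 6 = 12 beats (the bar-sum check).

1) 0.0ms=0b +1417.323ms=3b
2) 1417.323ms=3b +1417.323ms=3b
3) 2834.646ms=6b +202.475ms=3/7b
4) 3037.12ms=45/7b +202.475ms=3/7b
5) 3239.595ms=48/7b +202.475ms=3/7b
6) 3442.07ms=51/7b +202.475ms=3/7b
7) 3644.544ms=54/7b +202.475ms=3/7b
8) 3847.019ms=57/7b +202.475ms=3/7b
9) 4049.494ms=60/7b +202.475ms=3/7b
10) 4251.969ms=9b +283.465ms=3/5b
11) 4535.433ms=48/5b +283.465ms=3/5b
12) 4818.898ms=51/5b +283.465ms=3/5b
13) 5102.362ms=54/5b +283.465ms=3/5b
14) 5385.827ms=57/5b +283.465ms=3/5b
Σ=12b of 12 (127bpm 6/8) — PASS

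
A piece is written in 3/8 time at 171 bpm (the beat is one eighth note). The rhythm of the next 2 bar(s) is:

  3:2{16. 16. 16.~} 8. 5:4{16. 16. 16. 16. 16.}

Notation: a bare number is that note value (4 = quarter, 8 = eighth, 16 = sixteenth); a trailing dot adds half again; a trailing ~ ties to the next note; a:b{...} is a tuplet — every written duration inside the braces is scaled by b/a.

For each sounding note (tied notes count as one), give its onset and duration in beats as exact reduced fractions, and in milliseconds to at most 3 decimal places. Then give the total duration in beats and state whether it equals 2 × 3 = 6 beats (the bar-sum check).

1) 0.0ms=0b +175.439ms=1/2b
2) 175.439ms=1/2b +175.439ms=1/2b
3) 350.877ms=1b +701.754ms=2b
4) 1052.632ms=3b +210.526ms=3/5b
5) 1263.158ms=18/5b +210.526ms=3/5b
6) 1473.684ms=21/5b +210.526ms=3/5b
7) 1684.211ms=24/5b +210.526ms=3/5b
8) 1894.737ms=27/5b +210.526ms=3/5b
Σ=6b of 6 (171bpm 3/8) — PASS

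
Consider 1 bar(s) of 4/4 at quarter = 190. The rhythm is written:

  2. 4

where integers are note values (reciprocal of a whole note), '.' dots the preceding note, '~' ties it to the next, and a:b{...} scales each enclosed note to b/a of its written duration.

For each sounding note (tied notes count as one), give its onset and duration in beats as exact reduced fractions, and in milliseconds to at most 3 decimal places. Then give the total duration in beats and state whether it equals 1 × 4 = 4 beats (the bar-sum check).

1) 0.0ms=0b +947.368ms=3b
2) 947.368ms=3b +315.789ms=1b
Σ=4b of 4 (190bpm 4/4) — PASS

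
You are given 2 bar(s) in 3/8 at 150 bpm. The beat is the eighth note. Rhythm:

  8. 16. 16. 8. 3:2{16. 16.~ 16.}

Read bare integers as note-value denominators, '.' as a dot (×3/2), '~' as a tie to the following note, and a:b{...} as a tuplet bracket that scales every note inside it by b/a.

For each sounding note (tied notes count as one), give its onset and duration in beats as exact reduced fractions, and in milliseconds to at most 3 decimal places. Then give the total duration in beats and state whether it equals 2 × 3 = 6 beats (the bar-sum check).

1) 0.0ms=0b +600.0ms=3/2b
2) 600.0ms=3/2b +300.0ms=3/4b
3) 900.0ms=9/4b +300.0ms=3/4b
4) 1200.0ms=3b +600.0ms=3/2b
5) 1800.0ms=9/2b +200.0ms=1/2b
6) 2000.0ms=5b +400.0ms=1b
Σ=6b of 6 (150bpm 3/8) — PASS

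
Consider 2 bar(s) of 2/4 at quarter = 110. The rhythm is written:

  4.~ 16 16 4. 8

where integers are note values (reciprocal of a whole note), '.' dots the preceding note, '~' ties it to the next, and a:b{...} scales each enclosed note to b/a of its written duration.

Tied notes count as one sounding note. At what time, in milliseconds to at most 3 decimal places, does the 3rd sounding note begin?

1. 0.0ms @ 0 + 954.545ms (7/4)
2. 954.545ms @ 7/4 + 136.364ms (1/4)
3. 1090.909ms @ 2 + 818.182ms (3/2)
4. 1909.091ms @ 7/2 + 272.727ms (1/2)

note 3 onset = 2b = 1090.909ms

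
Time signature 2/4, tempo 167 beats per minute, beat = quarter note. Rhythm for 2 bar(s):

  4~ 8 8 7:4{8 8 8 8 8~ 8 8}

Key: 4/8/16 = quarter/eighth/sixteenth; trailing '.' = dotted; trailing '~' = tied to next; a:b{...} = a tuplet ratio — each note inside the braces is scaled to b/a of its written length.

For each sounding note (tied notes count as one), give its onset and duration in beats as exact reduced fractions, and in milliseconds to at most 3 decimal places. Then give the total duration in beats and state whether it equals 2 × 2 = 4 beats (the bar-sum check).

1) 0.0ms=0b +538.922ms=3/2b
2) 538.922ms=3/2b +179.641ms=1/2b
3) 718.563ms=2b +102.652ms=2/7b
4) 821.215ms=16/7b +102.652ms=2/7b
5) 923.867ms=18/7b +102.652ms=2/7b
6) 1026.518ms=20/7b +102.652ms=2/7b
7) 1129.17ms=22/7b +205.304ms=4/7b
8) 1334.474ms=26/7b +102.652ms=2/7b
Σ=4b of 4 (167bpm 2/4) — PASS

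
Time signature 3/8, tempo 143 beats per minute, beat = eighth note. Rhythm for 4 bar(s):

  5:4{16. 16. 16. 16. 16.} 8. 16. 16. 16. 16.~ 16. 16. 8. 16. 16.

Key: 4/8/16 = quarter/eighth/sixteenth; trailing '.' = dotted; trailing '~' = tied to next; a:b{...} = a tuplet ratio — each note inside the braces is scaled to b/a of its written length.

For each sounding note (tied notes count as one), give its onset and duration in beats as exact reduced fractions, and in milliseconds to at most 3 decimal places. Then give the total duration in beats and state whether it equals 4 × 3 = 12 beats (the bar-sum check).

1) 0.0ms=0b +251.748ms=3/5b
2) 251.748ms=3/5b +251.748ms=3/5b
3) 503.497ms=6/5b +251.748ms=3/5b
4) 755.245ms=9/5b +251.748ms=3/5b
5) 1006.993ms=12/5b +251.748ms=3/5b
6) 1258.741ms=3b +629.371ms=3/2b
7) 1888.112ms=9/2b +314.685ms=3/4b
8) 2202.797ms=21/4b +314.685ms=3/4b
9) 2517.483ms=6b +314.685ms=3/4b
10) 2832.168ms=27/4b +629.371ms=3/2b
11) 3461.538ms=33/4b +314.685ms=3/4b
12) 3776.224ms=9b +629.371ms=3/2b
13) 4405.594ms=21/2b +314.685ms=3/4b
14) 4720.28ms=45/4b +314.685ms=3/4b
Σ=12b of 12 (143bpm 3/8) — PASS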